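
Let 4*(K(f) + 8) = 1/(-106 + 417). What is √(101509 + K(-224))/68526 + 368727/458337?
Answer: 122909/152779 + √39269113195/42623172 ≈ 0.80914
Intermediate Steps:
K(f) = -9951/1244 (K(f) = -8 + 1/(4*(-106 + 417)) = -8 + (¼)/311 = -8 + (¼)*(1/311) = -8 + 1/1244 = -9951/1244)
√(101509 + K(-224))/68526 + 368727/458337 = √(101509 - 9951/1244)/68526 + 368727/458337 = √(126267245/1244)*(1/68526) + 368727*(1/458337) = (√39269113195/622)*(1/68526) + 122909/152779 = √39269113195/42623172 + 122909/152779 = 122909/152779 + √39269113195/42623172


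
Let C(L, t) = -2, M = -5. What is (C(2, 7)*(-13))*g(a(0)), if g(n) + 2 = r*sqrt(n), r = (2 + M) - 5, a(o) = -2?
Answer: -52 - 208*I*sqrt(2) ≈ -52.0 - 294.16*I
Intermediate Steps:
r = -8 (r = (2 - 5) - 5 = -3 - 5 = -8)
g(n) = -2 - 8*sqrt(n)
(C(2, 7)*(-13))*g(a(0)) = (-2*(-13))*(-2 - 8*I*sqrt(2)) = 26*(-2 - 8*I*sqrt(2)) = -52 - 208*I*sqrt(2)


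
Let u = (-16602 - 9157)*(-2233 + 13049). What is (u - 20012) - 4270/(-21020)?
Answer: -585678905885/2102 ≈ -2.7863e+8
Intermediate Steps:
u = -278609344 (u = -25759*10816 = -278609344)
(u - 20012) - 4270/(-21020) = (-278609344 - 20012) - 4270/(-21020) = -278629356 - 4270*(-1/21020) = -278629356 + 427/2102 = -585678905885/2102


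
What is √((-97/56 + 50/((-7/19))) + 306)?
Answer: √132146/28 ≈ 12.983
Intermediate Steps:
√((-97/56 + 50/((-7/19))) + 306) = √((-97*1/56 + 50/((-7*1/19))) + 306) = √((-97/56 + 50/(-7/19)) + 306) = √((-97/56 + 50*(-19/7)) + 306) = √((-97/56 - 950/7) + 306) = √(-7697/56 + 306) = √(9439/56) = √132146/28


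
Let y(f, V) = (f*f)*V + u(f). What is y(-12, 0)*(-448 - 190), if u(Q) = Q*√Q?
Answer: 15312*I*√3 ≈ 26521.0*I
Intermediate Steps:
u(Q) = Q^(3/2)
y(f, V) = f^(3/2) + V*f² (y(f, V) = (f*f)*V + f^(3/2) = f²*V + f^(3/2) = V*f² + f^(3/2) = f^(3/2) + V*f²)
y(-12, 0)*(-448 - 190) = ((-12)^(3/2) + 0*(-12)²)*(-448 - 190) = (-24*I*√3 + 0*144)*(-638) = (-24*I*√3 + 0)*(-638) = -24*I*√3*(-638) = 15312*I*√3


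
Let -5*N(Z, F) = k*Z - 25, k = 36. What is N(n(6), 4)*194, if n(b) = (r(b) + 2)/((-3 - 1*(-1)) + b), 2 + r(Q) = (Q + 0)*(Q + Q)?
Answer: -120862/5 ≈ -24172.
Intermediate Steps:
r(Q) = -2 + 2*Q² (r(Q) = -2 + (Q + 0)*(Q + Q) = -2 + Q*(2*Q) = -2 + 2*Q²)
n(b) = 2*b²/(-2 + b) (n(b) = ((-2 + 2*b²) + 2)/((-3 - 1*(-1)) + b) = (2*b²)/((-3 + 1) + b) = (2*b²)/(-2 + b) = 2*b²/(-2 + b))
N(Z, F) = 5 - 36*Z/5 (N(Z, F) = -(36*Z - 25)/5 = -(-25 + 36*Z)/5 = 5 - 36*Z/5)
N(n(6), 4)*194 = (5 - 72*6²/(5*(-2 + 6)))*194 = (5 - 72*36/(5*4))*194 = (5 - 36/5*18)*194 = (5 - 648/5)*194 = -623/5*194 = -120862/5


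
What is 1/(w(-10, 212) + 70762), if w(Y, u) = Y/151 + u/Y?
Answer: 755/53409254 ≈ 1.4136e-5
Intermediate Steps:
w(Y, u) = Y/151 + u/Y (w(Y, u) = Y*(1/151) + u/Y = Y/151 + u/Y)
1/(w(-10, 212) + 70762) = 1/(((1/151)*(-10) + 212/(-10)) + 70762) = 1/((-10/151 + 212*(-⅒)) + 70762) = 1/((-10/151 - 106/5) + 70762) = 1/(-16056/755 + 70762) = 1/(53409254/755) = 755/53409254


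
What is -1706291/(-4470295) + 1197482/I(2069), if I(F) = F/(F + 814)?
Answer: 15432984479614849/9249040355 ≈ 1.6686e+6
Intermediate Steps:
I(F) = F/(814 + F)
-1706291/(-4470295) + 1197482/I(2069) = -1706291/(-4470295) + 1197482/((2069/(814 + 2069))) = -1706291*(-1/4470295) + 1197482/((2069/2883)) = 1706291/4470295 + 1197482/((2069*(1/2883))) = 1706291/4470295 + 1197482/(2069/2883) = 1706291/4470295 + 1197482*(2883/2069) = 1706291/4470295 + 3452340606/2069 = 15432984479614849/9249040355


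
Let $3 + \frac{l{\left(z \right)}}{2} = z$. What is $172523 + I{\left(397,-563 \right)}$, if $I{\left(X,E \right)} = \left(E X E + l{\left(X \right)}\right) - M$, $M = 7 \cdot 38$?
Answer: $126009738$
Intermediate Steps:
$l{\left(z \right)} = -6 + 2 z$
$M = 266$
$I{\left(X,E \right)} = -272 + 2 X + X E^{2}$ ($I{\left(X,E \right)} = \left(E X E + \left(-6 + 2 X\right)\right) - 266 = \left(X E^{2} + \left(-6 + 2 X\right)\right) - 266 = \left(-6 + 2 X + X E^{2}\right) - 266 = -272 + 2 X + X E^{2}$)
$172523 + I{\left(397,-563 \right)} = 172523 + \left(-272 + 2 \cdot 397 + 397 \left(-563\right)^{2}\right) = 172523 + \left(-272 + 794 + 397 \cdot 316969\right) = 172523 + \left(-272 + 794 + 125836693\right) = 172523 + 125837215 = 126009738$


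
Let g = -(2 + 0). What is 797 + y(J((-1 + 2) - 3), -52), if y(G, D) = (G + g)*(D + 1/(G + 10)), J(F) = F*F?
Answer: 4852/7 ≈ 693.14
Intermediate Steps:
g = -2 (g = -1*2 = -2)
J(F) = F²
y(G, D) = (-2 + G)*(D + 1/(10 + G)) (y(G, D) = (G - 2)*(D + 1/(G + 10)) = (-2 + G)*(D + 1/(10 + G)))
797 + y(J((-1 + 2) - 3), -52) = 797 + (-2 + ((-1 + 2) - 3)² - 20*(-52) - 52*((-1 + 2) - 3)⁴ + 8*(-52)*((-1 + 2) - 3)²)/(10 + ((-1 + 2) - 3)²) = 797 + (-2 + (1 - 3)² + 1040 - 52*(1 - 3)⁴ + 8*(-52)*(1 - 3)²)/(10 + (1 - 3)²) = 797 + (-2 + (-2)² + 1040 - 52*((-2)²)² + 8*(-52)*(-2)²)/(10 + (-2)²) = 797 + (-2 + 4 + 1040 - 52*4² + 8*(-52)*4)/(10 + 4) = 797 + (-2 + 4 + 1040 - 52*16 - 1664)/14 = 797 + (-2 + 4 + 1040 - 832 - 1664)/14 = 797 + (1/14)*(-1454) = 797 - 727/7 = 4852/7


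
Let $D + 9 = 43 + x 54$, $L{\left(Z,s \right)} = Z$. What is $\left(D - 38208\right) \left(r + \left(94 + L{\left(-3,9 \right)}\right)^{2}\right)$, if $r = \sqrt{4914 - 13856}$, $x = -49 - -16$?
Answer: $-330875636 - 39956 i \sqrt{8942} \approx -3.3088 \cdot 10^{8} - 3.7783 \cdot 10^{6} i$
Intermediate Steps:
$x = -33$ ($x = -49 + 16 = -33$)
$r = i \sqrt{8942}$ ($r = \sqrt{-8942} = i \sqrt{8942} \approx 94.562 i$)
$D = -1748$ ($D = -9 + \left(43 - 1782\right) = -9 - 1739 = -1748$)
$\left(D - 38208\right) \left(r + \left(94 + L{\left(-3,9 \right)}\right)^{2}\right) = \left(-1748 - 38208\right) \left(i \sqrt{8942} + \left(94 - 3\right)^{2}\right) = - 39956 \left(i \sqrt{8942} + 91^{2}\right) = - 39956 \left(i \sqrt{8942} + 8281\right) = - 39956 \left(8281 + i \sqrt{8942}\right) = -330875636 - 39956 i \sqrt{8942}$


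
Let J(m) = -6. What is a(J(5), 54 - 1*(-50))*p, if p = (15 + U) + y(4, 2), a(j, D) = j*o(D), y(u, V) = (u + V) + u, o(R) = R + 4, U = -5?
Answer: -12960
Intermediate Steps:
o(R) = 4 + R
y(u, V) = V + 2*u (y(u, V) = (V + u) + u = V + 2*u)
a(j, D) = j*(4 + D)
p = 20 (p = (15 - 5) + (2 + 2*4) = 10 + (2 + 8) = 10 + 10 = 20)
a(J(5), 54 - 1*(-50))*p = -6*(4 + (54 - 1*(-50)))*20 = -6*(4 + (54 + 50))*20 = -6*(4 + 104)*20 = -6*108*20 = -648*20 = -12960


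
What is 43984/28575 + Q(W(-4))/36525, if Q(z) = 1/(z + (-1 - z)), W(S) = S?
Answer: 21419827/13916025 ≈ 1.5392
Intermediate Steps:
Q(z) = -1 (Q(z) = 1/(-1) = -1)
43984/28575 + Q(W(-4))/36525 = 43984/28575 - 1/36525 = 21419827/13916025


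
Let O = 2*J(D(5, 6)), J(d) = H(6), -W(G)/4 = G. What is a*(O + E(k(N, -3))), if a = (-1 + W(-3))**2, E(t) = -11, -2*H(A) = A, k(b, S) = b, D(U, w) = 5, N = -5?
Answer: -2057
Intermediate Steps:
W(G) = -4*G
H(A) = -A/2
J(d) = -3 (J(d) = -1/2*6 = -3)
O = -6 (O = 2*(-3) = -6)
a = 121 (a = (-1 - 4*(-3))**2 = (-1 + 12)**2 = 11**2 = 121)
a*(O + E(k(N, -3))) = 121*(-6 - 11) = 121*(-17) = -2057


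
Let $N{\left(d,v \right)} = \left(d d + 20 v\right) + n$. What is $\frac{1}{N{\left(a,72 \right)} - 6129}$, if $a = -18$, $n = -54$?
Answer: $- \frac{1}{4419} \approx -0.0002263$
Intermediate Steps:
$N{\left(d,v \right)} = -54 + d^{2} + 20 v$ ($N{\left(d,v \right)} = \left(d d + 20 v\right) - 54 = \left(d^{2} + 20 v\right) - 54 = -54 + d^{2} + 20 v$)
$\frac{1}{N{\left(a,72 \right)} - 6129} = \frac{1}{\left(-54 + \left(-18\right)^{2} + 20 \cdot 72\right) - 6129} = \frac{1}{\left(-54 + 324 + 1440\right) - 6129} = \frac{1}{1710 - 6129} = \frac{1}{-4419} = - \frac{1}{4419}$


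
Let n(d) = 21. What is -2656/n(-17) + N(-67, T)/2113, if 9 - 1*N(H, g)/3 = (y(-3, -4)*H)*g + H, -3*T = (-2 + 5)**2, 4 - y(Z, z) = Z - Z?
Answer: -5657992/44373 ≈ -127.51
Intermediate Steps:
y(Z, z) = 4 (y(Z, z) = 4 - (Z - Z) = 4 - 1*0 = 4 + 0 = 4)
T = -3 (T = -(-2 + 5)**2/3 = -1/3*3**2 = -1/3*9 = -3)
N(H, g) = 27 - 3*H - 12*H*g (N(H, g) = 27 - 3*((4*H)*g + H) = 27 - 3*(4*H*g + H) = 27 - 3*(H + 4*H*g) = 27 + (-3*H - 12*H*g) = 27 - 3*H - 12*H*g)
-2656/n(-17) + N(-67, T)/2113 = -2656/21 + (27 - 3*(-67) - 12*(-67)*(-3))/2113 = -2656*1/21 + (27 + 201 - 2412)*(1/2113) = -2656/21 - 2184*1/2113 = -2656/21 - 2184/2113 = -5657992/44373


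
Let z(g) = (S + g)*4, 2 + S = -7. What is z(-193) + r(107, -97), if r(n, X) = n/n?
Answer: -807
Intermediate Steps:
S = -9 (S = -2 - 7 = -9)
r(n, X) = 1
z(g) = -36 + 4*g (z(g) = (-9 + g)*4 = -36 + 4*g)
z(-193) + r(107, -97) = (-36 + 4*(-193)) + 1 = (-36 - 772) + 1 = -808 + 1 = -807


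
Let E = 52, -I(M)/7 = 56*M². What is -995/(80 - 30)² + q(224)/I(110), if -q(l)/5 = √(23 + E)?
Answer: -199/500 + √3/189728 ≈ -0.39799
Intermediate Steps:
I(M) = -392*M²
q(l) = -25*√3 (q(l) = -5*√(23 + 52) = -25*√3)
-995/(80 - 30)² + q(224)/I(110) = -995/(80 - 30)² + (-25*√3)/((-392*110²)) = -995/(50²) + (-25*√3)/((-392*12100)) = -995/2500 - 25*√3/(-4743200) = -995*1/2500 - 25*√3*(-1/4743200) = -199/500 + √3/189728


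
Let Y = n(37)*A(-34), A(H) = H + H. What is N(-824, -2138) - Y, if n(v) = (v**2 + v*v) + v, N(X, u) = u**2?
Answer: 4759744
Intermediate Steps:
A(H) = 2*H
n(v) = v + 2*v**2 (n(v) = (v**2 + v**2) + v = 2*v**2 + v = v + 2*v**2)
Y = -188700 (Y = (37*(1 + 2*37))*(2*(-34)) = (37*(1 + 74))*(-68) = (37*75)*(-68) = 2775*(-68) = -188700)
N(-824, -2138) - Y = (-2138)**2 - 1*(-188700) = 4571044 + 188700 = 4759744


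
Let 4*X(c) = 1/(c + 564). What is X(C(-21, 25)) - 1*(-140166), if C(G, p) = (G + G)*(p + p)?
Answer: 861179903/6144 ≈ 1.4017e+5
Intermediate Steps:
C(G, p) = 4*G*p (C(G, p) = (2*G)*(2*p) = 4*G*p)
X(c) = 1/(4*(564 + c)) (X(c) = 1/(4*(c + 564)) = 1/(4*(564 + c)))
X(C(-21, 25)) - 1*(-140166) = 1/(4*(564 + 4*(-21)*25)) - 1*(-140166) = 1/(4*(564 - 2100)) + 140166 = (¼)/(-1536) + 140166 = (¼)*(-1/1536) + 140166 = -1/6144 + 140166 = 861179903/6144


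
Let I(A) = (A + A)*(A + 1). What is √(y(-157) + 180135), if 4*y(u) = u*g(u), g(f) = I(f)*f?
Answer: √302031789 ≈ 17379.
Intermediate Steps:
I(A) = 2*A*(1 + A) (I(A) = (2*A)*(1 + A) = 2*A*(1 + A))
g(f) = 2*f²*(1 + f) (g(f) = (2*f*(1 + f))*f = 2*f²*(1 + f))
y(u) = u³*(1 + u)/2 (y(u) = (u*(2*u²*(1 + u)))/4 = (2*u³*(1 + u))/4 = u³*(1 + u)/2)
√(y(-157) + 180135) = √((½)*(-157)³*(1 - 157) + 180135) = √((½)*(-3869893)*(-156) + 180135) = √(301851654 + 180135) = √302031789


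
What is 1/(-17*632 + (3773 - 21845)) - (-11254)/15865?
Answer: 324279399/457165840 ≈ 0.70933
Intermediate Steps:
1/(-17*632 + (3773 - 21845)) - (-11254)/15865 = 1/(-10744 - 18072) - (-11254)/15865 = 1/(-28816) - 1*(-11254/15865) = -1/28816 + 11254/15865 = 324279399/457165840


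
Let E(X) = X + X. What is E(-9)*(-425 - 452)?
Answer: 15786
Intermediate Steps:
E(X) = 2*X
E(-9)*(-425 - 452) = (2*(-9))*(-425 - 452) = -18*(-877) = 15786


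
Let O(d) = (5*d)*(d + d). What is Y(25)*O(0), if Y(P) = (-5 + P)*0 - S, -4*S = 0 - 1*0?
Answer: 0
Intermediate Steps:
S = 0 (S = -(0 - 1*0)/4 = -(0 + 0)/4 = -1/4*0 = 0)
Y(P) = 0 (Y(P) = (-5 + P)*0 - 1*0 = 0 + 0 = 0)
O(d) = 10*d**2 (O(d) = (5*d)*(2*d) = 10*d**2)
Y(25)*O(0) = 0*(10*0**2) = 0*(10*0) = 0*0 = 0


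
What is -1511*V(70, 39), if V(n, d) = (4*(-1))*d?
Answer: 235716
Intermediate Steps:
V(n, d) = -4*d
-1511*V(70, 39) = -(-6044)*39 = -1511*(-156) = 235716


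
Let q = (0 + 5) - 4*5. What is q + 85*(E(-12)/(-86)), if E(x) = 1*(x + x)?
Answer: 375/43 ≈ 8.7209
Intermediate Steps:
E(x) = 2*x (E(x) = 1*(2*x) = 2*x)
q = -15 (q = 5 - 20 = -15)
q + 85*(E(-12)/(-86)) = -15 + 85*((2*(-12))/(-86)) = -15 + 85*(-24*(-1/86)) = -15 + 85*(12/43) = -15 + 1020/43 = 375/43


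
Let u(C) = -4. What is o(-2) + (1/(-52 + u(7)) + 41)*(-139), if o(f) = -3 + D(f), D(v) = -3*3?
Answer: -319677/56 ≈ -5708.5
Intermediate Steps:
D(v) = -9
o(f) = -12 (o(f) = -3 - 9 = -12)
o(-2) + (1/(-52 + u(7)) + 41)*(-139) = -12 + (1/(-52 - 4) + 41)*(-139) = -12 + (1/(-56) + 41)*(-139) = -12 + (-1/56 + 41)*(-139) = -12 + (2295/56)*(-139) = -12 - 319005/56 = -319677/56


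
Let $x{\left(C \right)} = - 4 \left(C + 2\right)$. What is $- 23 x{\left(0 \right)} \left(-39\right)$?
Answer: $-7176$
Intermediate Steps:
$x{\left(C \right)} = -8 - 4 C$ ($x{\left(C \right)} = - 4 \left(2 + C\right) = -8 - 4 C$)
$- 23 x{\left(0 \right)} \left(-39\right) = - 23 \left(-8 - 0\right) \left(-39\right) = - 23 \left(-8 + 0\right) \left(-39\right) = \left(-23\right) \left(-8\right) \left(-39\right) = 184 \left(-39\right) = -7176$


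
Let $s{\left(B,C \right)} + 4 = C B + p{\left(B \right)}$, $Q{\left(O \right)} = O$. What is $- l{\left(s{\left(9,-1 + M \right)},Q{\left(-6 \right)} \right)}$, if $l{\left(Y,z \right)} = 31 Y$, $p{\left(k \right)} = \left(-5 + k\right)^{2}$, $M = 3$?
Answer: $-930$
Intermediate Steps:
$s{\left(B,C \right)} = -4 + \left(-5 + B\right)^{2} + B C$ ($s{\left(B,C \right)} = -4 + \left(C B + \left(-5 + B\right)^{2}\right) = -4 + \left(B C + \left(-5 + B\right)^{2}\right) = -4 + \left(\left(-5 + B\right)^{2} + B C\right) = -4 + \left(-5 + B\right)^{2} + B C$)
$- l{\left(s{\left(9,-1 + M \right)},Q{\left(-6 \right)} \right)} = - 31 \left(-4 + \left(-5 + 9\right)^{2} + 9 \left(-1 + 3\right)\right) = - 31 \left(-4 + 4^{2} + 9 \cdot 2\right) = - 31 \left(-4 + 16 + 18\right) = - 31 \cdot 30 = \left(-1\right) 930 = -930$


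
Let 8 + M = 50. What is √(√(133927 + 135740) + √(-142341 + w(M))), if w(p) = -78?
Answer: √(57*√83 + I*√142419) ≈ 24.096 + 7.8309*I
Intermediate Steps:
M = 42 (M = -8 + 50 = 42)
√(√(133927 + 135740) + √(-142341 + w(M))) = √(√(133927 + 135740) + √(-142341 - 78)) = √(√269667 + √(-142419)) = √(57*√83 + I*√142419)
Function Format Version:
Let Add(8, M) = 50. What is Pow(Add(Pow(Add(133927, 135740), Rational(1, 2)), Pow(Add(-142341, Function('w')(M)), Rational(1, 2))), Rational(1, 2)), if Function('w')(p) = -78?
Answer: Pow(Add(Mul(57, Pow(83, Rational(1, 2))), Mul(I, Pow(142419, Rational(1, 2)))), Rational(1, 2)) ≈ Add(24.096, Mul(7.8309, I))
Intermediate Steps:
M = 42 (M = Add(-8, 50) = 42)
Pow(Add(Pow(Add(133927, 135740), Rational(1, 2)), Pow(Add(-142341, Function('w')(M)), Rational(1, 2))), Rational(1, 2)) = Pow(Add(Pow(Add(133927, 135740), Rational(1, 2)), Pow(Add(-142341, -78), Rational(1, 2))), Rational(1, 2)) = Pow(Add(Pow(269667, Rational(1, 2)), Pow(-142419, Rational(1, 2))), Rational(1, 2)) = Pow(Add(Mul(57, Pow(83, Rational(1, 2))), Mul(I, Pow(142419, Rational(1, 2)))), Rational(1, 2))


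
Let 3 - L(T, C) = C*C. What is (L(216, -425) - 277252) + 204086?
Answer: -253788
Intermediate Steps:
L(T, C) = 3 - C² (L(T, C) = 3 - C*C = 3 - C²)
(L(216, -425) - 277252) + 204086 = ((3 - 1*(-425)²) - 277252) + 204086 = ((3 - 1*180625) - 277252) + 204086 = ((3 - 180625) - 277252) + 204086 = (-180622 - 277252) + 204086 = -457874 + 204086 = -253788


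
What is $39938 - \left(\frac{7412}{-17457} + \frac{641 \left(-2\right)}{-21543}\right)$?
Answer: $\frac{5006622205160}{125358717} \approx 39938.0$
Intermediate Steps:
$39938 - \left(\frac{7412}{-17457} + \frac{641 \left(-2\right)}{-21543}\right) = 39938 - \left(7412 \left(- \frac{1}{17457}\right) - - \frac{1282}{21543}\right) = 39938 - \left(- \frac{7412}{17457} + \frac{1282}{21543}\right) = 39938 - - \frac{45765614}{125358717} = 39938 + \frac{45765614}{125358717} = \frac{5006622205160}{125358717}$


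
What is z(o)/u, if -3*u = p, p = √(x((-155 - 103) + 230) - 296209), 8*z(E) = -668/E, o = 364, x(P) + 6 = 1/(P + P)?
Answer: -167*I*√232232574/2012682308 ≈ -0.0012645*I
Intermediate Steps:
x(P) = -6 + 1/(2*P) (x(P) = -6 + 1/(P + P) = -6 + 1/(2*P))
z(E) = -167/(2*E) (z(E) = (-668/E)/8 = -167/(2*E))
p = I*√232232574/28 (p = √((-6 + 1/(2*((-155 - 103) + 230))) - 296209) = √((-6 + 1/(2*(-258 + 230))) - 296209) = √((-6 + (½)/(-28)) - 296209) = √((-6 + (½)*(-1/28)) - 296209) = √((-6 - 1/56) - 296209) = √(-337/56 - 296209) = √(-16588041/56) = I*√232232574/28 ≈ 544.26*I)
u = -I*√232232574/84 ≈ -181.42*I
z(o)/u = (-167/2/364)/((-I*√232232574/84)) = (-167/2*1/364)*(2*I*√232232574/5529347) = -167*I*√232232574/2012682308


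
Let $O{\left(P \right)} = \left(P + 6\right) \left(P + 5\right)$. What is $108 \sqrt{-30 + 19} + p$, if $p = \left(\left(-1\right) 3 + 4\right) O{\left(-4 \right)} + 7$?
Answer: $9 + 108 i \sqrt{11} \approx 9.0 + 358.2 i$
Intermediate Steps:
$O{\left(P \right)} = \left(5 + P\right) \left(6 + P\right)$ ($O{\left(P \right)} = \left(6 + P\right) \left(5 + P\right) = \left(5 + P\right) \left(6 + P\right)$)
$p = 9$ ($p = \left(\left(-1\right) 3 + 4\right) \left(30 + \left(-4\right)^{2} + 11 \left(-4\right)\right) + 7 = \left(-3 + 4\right) \left(30 + 16 - 44\right) + 7 = 1 \cdot 2 + 7 = 2 + 7 = 9$)
$108 \sqrt{-30 + 19} + p = 108 \sqrt{-30 + 19} + 9 = 108 \sqrt{-11} + 9 = 108 i \sqrt{11} + 9 = 9 + 108 i \sqrt{11}$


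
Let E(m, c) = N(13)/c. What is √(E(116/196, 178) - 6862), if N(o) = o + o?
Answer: I*√54352745/89 ≈ 82.836*I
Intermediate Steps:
N(o) = 2*o
E(m, c) = 26/c (E(m, c) = (2*13)/c = 26/c)
√(E(116/196, 178) - 6862) = √(26/178 - 6862) = √(26*(1/178) - 6862) = √(13/89 - 6862) = √(-610705/89) = I*√54352745/89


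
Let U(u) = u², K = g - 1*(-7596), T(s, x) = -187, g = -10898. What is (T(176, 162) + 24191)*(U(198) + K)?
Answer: 861791608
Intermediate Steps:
K = -3302 (K = -10898 - 1*(-7596) = -10898 + 7596 = -3302)
(T(176, 162) + 24191)*(U(198) + K) = (-187 + 24191)*(198² - 3302) = 24004*(39204 - 3302) = 24004*35902 = 861791608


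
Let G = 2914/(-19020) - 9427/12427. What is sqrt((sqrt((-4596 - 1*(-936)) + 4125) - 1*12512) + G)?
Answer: sqrt(-604719775431360570 + 48327662276100*sqrt(465))/6951810 ≈ 111.76*I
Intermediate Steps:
G = -107756909/118180770 (G = 2914*(-1/19020) - 9427*1/12427 = -1457/9510 - 9427/12427 = -107756909/118180770 ≈ -0.91180)
sqrt((sqrt((-4596 - 1*(-936)) + 4125) - 1*12512) + G) = sqrt((sqrt((-4596 - 1*(-936)) + 4125) - 1*12512) - 107756909/118180770) = sqrt((sqrt((-4596 + 936) + 4125) - 12512) - 107756909/118180770) = sqrt((sqrt(-3660 + 4125) - 12512) - 107756909/118180770) = sqrt((sqrt(465) - 12512) - 107756909/118180770) = sqrt((-12512 + sqrt(465)) - 107756909/118180770) = sqrt(-1478785551149/118180770 + sqrt(465))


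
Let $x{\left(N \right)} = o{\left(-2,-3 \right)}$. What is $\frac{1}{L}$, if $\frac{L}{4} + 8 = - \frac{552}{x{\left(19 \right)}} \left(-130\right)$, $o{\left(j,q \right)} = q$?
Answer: $- \frac{1}{95712} \approx -1.0448 \cdot 10^{-5}$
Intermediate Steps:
$x{\left(N \right)} = -3$
$L = -95712$ ($L = -32 + 4 \left(- \frac{552}{-3} \left(-130\right)\right) = -32 + 4 \left(- 552 \left(- \frac{1}{3}\right) \left(-130\right)\right) = -32 + 4 \left(- \left(-184\right) \left(-130\right)\right) = -32 + 4 \left(\left(-1\right) 23920\right) = -32 + 4 \left(-23920\right) = -32 - 95680 = -95712$)
$\frac{1}{L} = \frac{1}{-95712} = - \frac{1}{95712}$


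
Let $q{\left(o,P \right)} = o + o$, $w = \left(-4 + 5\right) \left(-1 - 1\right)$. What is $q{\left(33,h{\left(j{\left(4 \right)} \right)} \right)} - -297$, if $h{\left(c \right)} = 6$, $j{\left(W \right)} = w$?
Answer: $363$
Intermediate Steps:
$w = -2$ ($w = 1 \left(-2\right) = -2$)
$j{\left(W \right)} = -2$
$q{\left(o,P \right)} = 2 o$
$q{\left(33,h{\left(j{\left(4 \right)} \right)} \right)} - -297 = 2 \cdot 33 - -297 = 66 + 297 = 363$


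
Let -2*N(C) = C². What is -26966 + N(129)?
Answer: -70573/2 ≈ -35287.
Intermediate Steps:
N(C) = -C²/2
-26966 + N(129) = -26966 - ½*129² = -26966 - ½*16641 = -26966 - 16641/2 = -70573/2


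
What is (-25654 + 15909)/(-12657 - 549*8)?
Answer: 9745/17049 ≈ 0.57159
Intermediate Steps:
(-25654 + 15909)/(-12657 - 549*8) = -9745/(-12657 - 4392) = -9745/(-17049) = -9745*(-1/17049) = 9745/17049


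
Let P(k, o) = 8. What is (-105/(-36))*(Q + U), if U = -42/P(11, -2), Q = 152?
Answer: 20545/48 ≈ 428.02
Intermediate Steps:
U = -21/4 (U = -42/8 = -42*1/8 = -21/4 ≈ -5.2500)
(-105/(-36))*(Q + U) = (-105/(-36))*(152 - 21/4) = -105*(-1/36)*(587/4) = (35/12)*(587/4) = 20545/48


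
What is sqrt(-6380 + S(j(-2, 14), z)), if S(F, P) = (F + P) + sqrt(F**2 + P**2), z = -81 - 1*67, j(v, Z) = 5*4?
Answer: 2*sqrt(-1627 + sqrt(1394)) ≈ 79.741*I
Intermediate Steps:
j(v, Z) = 20
z = -148 (z = -81 - 67 = -148)
S(F, P) = F + P + sqrt(F**2 + P**2)
sqrt(-6380 + S(j(-2, 14), z)) = sqrt(-6380 + (20 - 148 + sqrt(20**2 + (-148)**2))) = sqrt(-6380 + (20 - 148 + sqrt(400 + 21904))) = sqrt(-6380 + (20 - 148 + sqrt(22304))) = sqrt(-6380 + (20 - 148 + 4*sqrt(1394))) = sqrt(-6380 + (-128 + 4*sqrt(1394))) = sqrt(-6508 + 4*sqrt(1394))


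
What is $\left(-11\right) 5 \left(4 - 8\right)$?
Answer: $220$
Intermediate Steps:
$\left(-11\right) 5 \left(4 - 8\right) = \left(-55\right) \left(-4\right) = 220$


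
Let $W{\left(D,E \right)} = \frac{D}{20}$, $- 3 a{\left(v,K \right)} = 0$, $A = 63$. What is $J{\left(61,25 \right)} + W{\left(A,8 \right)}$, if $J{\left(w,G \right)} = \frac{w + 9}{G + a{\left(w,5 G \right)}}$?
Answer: $\frac{119}{20} \approx 5.95$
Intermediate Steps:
$a{\left(v,K \right)} = 0$ ($a{\left(v,K \right)} = \left(- \frac{1}{3}\right) 0 = 0$)
$W{\left(D,E \right)} = \frac{D}{20}$ ($W{\left(D,E \right)} = D \frac{1}{20} = \frac{D}{20}$)
$J{\left(w,G \right)} = \frac{9 + w}{G}$ ($J{\left(w,G \right)} = \frac{w + 9}{G + 0} = \frac{9 + w}{G}$)
$J{\left(61,25 \right)} + W{\left(A,8 \right)} = \frac{9 + 61}{25} + \frac{1}{20} \cdot 63 = \frac{1}{25} \cdot 70 + \frac{63}{20} = \frac{14}{5} + \frac{63}{20} = \frac{119}{20}$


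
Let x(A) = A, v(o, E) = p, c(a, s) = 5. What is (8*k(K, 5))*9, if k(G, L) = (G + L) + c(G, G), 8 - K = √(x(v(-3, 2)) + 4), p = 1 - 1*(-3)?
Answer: 1296 - 144*√2 ≈ 1092.4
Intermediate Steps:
p = 4 (p = 1 + 3 = 4)
v(o, E) = 4
K = 8 - 2*√2 (K = 8 - √(4 + 4) = 8 - √8 = 8 - 2*√2 ≈ 5.1716)
k(G, L) = 5 + G + L (k(G, L) = (G + L) + 5 = 5 + G + L)
(8*k(K, 5))*9 = (8*(5 + (8 - 2*√2) + 5))*9 = (8*(18 - 2*√2))*9 = (144 - 16*√2)*9 = 1296 - 144*√2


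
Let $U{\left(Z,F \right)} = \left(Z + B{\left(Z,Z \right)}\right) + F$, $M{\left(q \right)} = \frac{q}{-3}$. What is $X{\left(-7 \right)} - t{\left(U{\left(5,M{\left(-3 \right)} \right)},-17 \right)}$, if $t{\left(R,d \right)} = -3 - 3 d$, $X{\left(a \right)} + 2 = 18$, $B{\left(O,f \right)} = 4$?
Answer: $-32$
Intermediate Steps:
$X{\left(a \right)} = 16$ ($X{\left(a \right)} = -2 + 18 = 16$)
$M{\left(q \right)} = - \frac{q}{3}$ ($M{\left(q \right)} = q \left(- \frac{1}{3}\right) = - \frac{q}{3}$)
$U{\left(Z,F \right)} = 4 + F + Z$ ($U{\left(Z,F \right)} = \left(Z + 4\right) + F = \left(4 + Z\right) + F = 4 + F + Z$)
$X{\left(-7 \right)} - t{\left(U{\left(5,M{\left(-3 \right)} \right)},-17 \right)} = 16 - \left(-3 - -51\right) = 16 - \left(-3 + 51\right) = 16 - 48 = -32$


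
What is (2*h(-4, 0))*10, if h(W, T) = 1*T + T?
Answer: 0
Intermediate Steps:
h(W, T) = 2*T (h(W, T) = T + T = 2*T)
(2*h(-4, 0))*10 = (2*(2*0))*10 = (2*0)*10 = 0*10 = 0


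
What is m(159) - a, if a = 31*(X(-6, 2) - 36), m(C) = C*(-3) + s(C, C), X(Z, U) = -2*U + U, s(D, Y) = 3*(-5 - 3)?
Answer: 677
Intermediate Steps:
s(D, Y) = -24 (s(D, Y) = 3*(-8) = -24)
X(Z, U) = -U
m(C) = -24 - 3*C (m(C) = C*(-3) - 24 = -3*C - 24 = -24 - 3*C)
a = -1178 (a = 31*(-1*2 - 36) = 31*(-2 - 36) = 31*(-38) = -1178)
m(159) - a = (-24 - 3*159) - 1*(-1178) = (-24 - 477) + 1178 = -501 + 1178 = 677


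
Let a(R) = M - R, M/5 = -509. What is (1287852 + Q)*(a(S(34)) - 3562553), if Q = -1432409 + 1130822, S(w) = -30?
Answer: -3516101791020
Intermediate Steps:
M = -2545 (M = 5*(-509) = -2545)
a(R) = -2545 - R
Q = -301587
(1287852 + Q)*(a(S(34)) - 3562553) = (1287852 - 301587)*((-2545 - 1*(-30)) - 3562553) = 986265*((-2545 + 30) - 3562553) = 986265*(-2515 - 3562553) = 986265*(-3565068) = -3516101791020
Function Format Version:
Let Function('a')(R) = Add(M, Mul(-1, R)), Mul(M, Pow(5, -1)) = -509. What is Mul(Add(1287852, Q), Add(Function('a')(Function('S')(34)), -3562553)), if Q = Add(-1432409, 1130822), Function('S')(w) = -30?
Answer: -3516101791020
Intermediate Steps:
M = -2545 (M = Mul(5, -509) = -2545)
Function('a')(R) = Add(-2545, Mul(-1, R))
Q = -301587
Mul(Add(1287852, Q), Add(Function('a')(Function('S')(34)), -3562553)) = Mul(Add(1287852, -301587), Add(Add(-2545, Mul(-1, -30)), -3562553)) = Mul(986265, Add(Add(-2545, 30), -3562553)) = Mul(986265, Add(-2515, -3562553)) = Mul(986265, -3565068) = -3516101791020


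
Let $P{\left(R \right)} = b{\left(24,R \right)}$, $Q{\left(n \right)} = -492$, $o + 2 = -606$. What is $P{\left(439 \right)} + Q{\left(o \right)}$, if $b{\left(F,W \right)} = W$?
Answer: $-53$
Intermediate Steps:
$o = -608$ ($o = -2 - 606 = -608$)
$P{\left(R \right)} = R$
$P{\left(439 \right)} + Q{\left(o \right)} = 439 - 492 = -53$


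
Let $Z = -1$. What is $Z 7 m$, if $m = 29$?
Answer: $-203$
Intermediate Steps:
$Z 7 m = \left(-1\right) 7 \cdot 29 = \left(-7\right) 29 = -203$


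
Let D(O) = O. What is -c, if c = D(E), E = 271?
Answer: -271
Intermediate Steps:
c = 271
-c = -1*271 = -271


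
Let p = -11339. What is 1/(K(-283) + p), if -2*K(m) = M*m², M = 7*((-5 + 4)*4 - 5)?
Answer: 2/5022929 ≈ 3.9817e-7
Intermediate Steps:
M = -63 (M = 7*(-1*4 - 5) = 7*(-4 - 5) = 7*(-9) = -63)
K(m) = 63*m²/2 (K(m) = -(-63)*m²/2 = 63*m²/2)
1/(K(-283) + p) = 1/((63/2)*(-283)² - 11339) = 1/((63/2)*80089 - 11339) = 1/(5045607/2 - 11339) = 1/(5022929/2) = 2/5022929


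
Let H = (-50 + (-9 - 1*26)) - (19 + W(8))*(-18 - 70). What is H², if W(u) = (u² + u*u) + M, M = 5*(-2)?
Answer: 143304841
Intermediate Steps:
M = -10
W(u) = -10 + 2*u² (W(u) = (u² + u*u) - 10 = (u² + u²) - 10 = 2*u² - 10 = -10 + 2*u²)
H = 11971 (H = (-50 + (-9 - 1*26)) - (19 + (-10 + 2*8²))*(-18 - 70) = (-50 + (-9 - 26)) - (19 + (-10 + 2*64))*(-88) = (-50 - 35) - (19 + (-10 + 128))*(-88) = -85 - (19 + 118)*(-88) = -85 - 137*(-88) = -85 - 1*(-12056) = -85 + 12056 = 11971)
H² = 11971² = 143304841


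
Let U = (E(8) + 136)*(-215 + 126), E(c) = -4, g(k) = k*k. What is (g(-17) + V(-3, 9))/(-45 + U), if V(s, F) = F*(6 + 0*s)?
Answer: -343/11793 ≈ -0.029085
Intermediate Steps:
g(k) = k²
V(s, F) = 6*F (V(s, F) = F*(6 + 0) = F*6 = 6*F)
U = -11748 (U = (-4 + 136)*(-215 + 126) = 132*(-89) = -11748)
(g(-17) + V(-3, 9))/(-45 + U) = ((-17)² + 6*9)/(-45 - 11748) = (289 + 54)/(-11793) = 343*(-1/11793) = -343/11793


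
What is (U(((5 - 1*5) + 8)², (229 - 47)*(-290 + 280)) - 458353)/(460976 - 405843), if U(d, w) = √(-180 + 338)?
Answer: -458353/55133 + √158/55133 ≈ -8.3134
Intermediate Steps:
U(d, w) = √158
(U(((5 - 1*5) + 8)², (229 - 47)*(-290 + 280)) - 458353)/(460976 - 405843) = (√158 - 458353)/(460976 - 405843) = (-458353 + √158)/55133 = (-458353 + √158)*(1/55133) = -458353/55133 + √158/55133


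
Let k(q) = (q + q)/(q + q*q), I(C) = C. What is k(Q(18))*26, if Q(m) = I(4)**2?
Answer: 52/17 ≈ 3.0588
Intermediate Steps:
Q(m) = 16 (Q(m) = 4**2 = 16)
k(q) = 2*q/(q + q**2) (k(q) = (2*q)/(q + q**2) = 2*q/(q + q**2))
k(Q(18))*26 = (2/(1 + 16))*26 = (2/17)*26 = 52/17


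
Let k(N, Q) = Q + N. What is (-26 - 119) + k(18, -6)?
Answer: -133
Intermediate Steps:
k(N, Q) = N + Q
(-26 - 119) + k(18, -6) = (-26 - 119) + (18 - 6) = -145 + 12 = -133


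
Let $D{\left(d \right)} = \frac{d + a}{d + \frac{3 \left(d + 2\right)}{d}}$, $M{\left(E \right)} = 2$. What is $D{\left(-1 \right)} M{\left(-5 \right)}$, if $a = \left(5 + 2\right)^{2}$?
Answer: $-24$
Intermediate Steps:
$a = 49$ ($a = 7^{2} = 49$)
$D{\left(d \right)} = \frac{49 + d}{d + \frac{6 + 3 d}{d}}$ ($D{\left(d \right)} = \frac{d + 49}{d + \frac{3 \left(d + 2\right)}{d}} = \frac{49 + d}{d + \frac{3 \left(2 + d\right)}{d}} = \frac{49 + d}{d + \frac{6 + 3 d}{d}}$)
$D{\left(-1 \right)} M{\left(-5 \right)} = - \frac{49 - 1}{6 + \left(-1\right)^{2} + 3 \left(-1\right)} 2 = \left(-1\right) \frac{1}{6 + 1 - 3} \cdot 48 \cdot 2 = \left(-1\right) \frac{1}{4} \cdot 48 \cdot 2 = \left(-12\right) 2 = -24$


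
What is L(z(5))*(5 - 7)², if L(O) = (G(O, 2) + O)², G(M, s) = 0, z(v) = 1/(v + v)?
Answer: 1/25 ≈ 0.040000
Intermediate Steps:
z(v) = 1/(2*v)
L(O) = O² (L(O) = (0 + O)² = O²)
L(z(5))*(5 - 7)² = ((½)/5)²*(5 - 7)² = ((½)*(⅕))²*(-2)² = (⅒)²*4 = (1/100)*4 = 1/25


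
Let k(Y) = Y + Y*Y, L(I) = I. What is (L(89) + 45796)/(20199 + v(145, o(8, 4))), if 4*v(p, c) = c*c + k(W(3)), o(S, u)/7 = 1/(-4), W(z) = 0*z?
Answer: 587328/258557 ≈ 2.2716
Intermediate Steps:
W(z) = 0
k(Y) = Y + Y**2
o(S, u) = -7/4 (o(S, u) = 7/(-4) = 7*(-1/4) = -7/4)
v(p, c) = c**2/4 (v(p, c) = (c*c + 0*(1 + 0))/4 = (c**2 + 0*1)/4 = (c**2 + 0)/4 = c**2/4)
(L(89) + 45796)/(20199 + v(145, o(8, 4))) = (89 + 45796)/(20199 + (-7/4)**2/4) = 45885/(20199 + (1/4)*(49/16)) = 45885/(20199 + 49/64) = 45885/(1292785/64) = 45885*(64/1292785) = 587328/258557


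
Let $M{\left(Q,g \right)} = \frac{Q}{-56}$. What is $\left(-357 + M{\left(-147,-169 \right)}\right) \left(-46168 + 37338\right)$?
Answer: $\frac{12516525}{4} \approx 3.1291 \cdot 10^{6}$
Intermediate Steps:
$M{\left(Q,g \right)} = - \frac{Q}{56}$ ($M{\left(Q,g \right)} = Q \left(- \frac{1}{56}\right) = - \frac{Q}{56}$)
$\left(-357 + M{\left(-147,-169 \right)}\right) \left(-46168 + 37338\right) = \left(-357 - - \frac{21}{8}\right) \left(-46168 + 37338\right) = \left(-357 + \frac{21}{8}\right) \left(-8830\right) = \left(- \frac{2835}{8}\right) \left(-8830\right) = \frac{12516525}{4}$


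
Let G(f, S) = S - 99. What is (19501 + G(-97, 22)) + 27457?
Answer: 46881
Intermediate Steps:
G(f, S) = -99 + S
(19501 + G(-97, 22)) + 27457 = (19501 + (-99 + 22)) + 27457 = (19501 - 77) + 27457 = 19424 + 27457 = 46881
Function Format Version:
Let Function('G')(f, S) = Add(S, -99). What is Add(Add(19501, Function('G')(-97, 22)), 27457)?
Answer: 46881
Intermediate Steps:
Function('G')(f, S) = Add(-99, S)
Add(Add(19501, Function('G')(-97, 22)), 27457) = Add(Add(19501, Add(-99, 22)), 27457) = Add(Add(19501, -77), 27457) = Add(19424, 27457) = 46881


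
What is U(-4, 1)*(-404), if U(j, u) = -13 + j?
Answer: 6868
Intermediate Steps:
U(-4, 1)*(-404) = (-13 - 4)*(-404) = -17*(-404) = 6868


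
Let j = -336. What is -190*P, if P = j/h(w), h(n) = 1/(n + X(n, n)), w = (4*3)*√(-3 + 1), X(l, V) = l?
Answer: 1532160*I*√2 ≈ 2.1668e+6*I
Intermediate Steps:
w = 12*I*√2 (w = 12*√(-2) = 12*(I*√2) = 12*I*√2 ≈ 16.971*I)
h(n) = 1/(2*n) (h(n) = 1/(n + n) = 1/(2*n))
P = -8064*I*√2 (P = -336*24*I*√2 = -8064*I*√2 ≈ -11404.0*I)
-190*P = -(-1532160)*I*√2 = 1532160*I*√2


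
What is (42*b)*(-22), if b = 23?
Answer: -21252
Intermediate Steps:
(42*b)*(-22) = (42*23)*(-22) = 966*(-22) = -21252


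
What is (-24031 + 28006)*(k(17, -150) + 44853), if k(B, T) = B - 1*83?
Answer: 178028325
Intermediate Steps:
k(B, T) = -83 + B (k(B, T) = B - 83 = -83 + B)
(-24031 + 28006)*(k(17, -150) + 44853) = (-24031 + 28006)*((-83 + 17) + 44853) = 3975*(-66 + 44853) = 3975*44787 = 178028325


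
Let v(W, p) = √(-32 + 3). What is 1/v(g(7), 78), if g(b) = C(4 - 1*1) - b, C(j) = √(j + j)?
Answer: -I*√29/29 ≈ -0.1857*I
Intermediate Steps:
C(j) = √2*√j (C(j) = √(2*j) = √2*√j)
g(b) = √6 - b (g(b) = √2*√(4 - 1*1) - b = √2*√(4 - 1) - b = √2*√3 - b = √6 - b)
v(W, p) = I*√29 (v(W, p) = √(-29) = I*√29)
1/v(g(7), 78) = 1/(I*√29) = -I*√29/29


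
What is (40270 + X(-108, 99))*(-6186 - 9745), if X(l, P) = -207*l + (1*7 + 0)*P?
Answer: -1008734989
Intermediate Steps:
X(l, P) = -207*l + 7*P (X(l, P) = -207*l + (7 + 0)*P = -207*l + 7*P)
(40270 + X(-108, 99))*(-6186 - 9745) = (40270 + (-207*(-108) + 7*99))*(-6186 - 9745) = (40270 + (22356 + 693))*(-15931) = (40270 + 23049)*(-15931) = 63319*(-15931) = -1008734989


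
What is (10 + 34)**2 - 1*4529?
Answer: -2593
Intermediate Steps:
(10 + 34)**2 - 1*4529 = 44**2 - 4529 = 1936 - 4529 = -2593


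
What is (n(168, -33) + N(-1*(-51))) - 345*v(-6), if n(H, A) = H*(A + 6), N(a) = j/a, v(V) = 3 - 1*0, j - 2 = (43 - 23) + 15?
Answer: -284084/51 ≈ -5570.3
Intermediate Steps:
j = 37 (j = 2 + ((43 - 23) + 15) = 2 + (20 + 15) = 2 + 35 = 37)
v(V) = 3 (v(V) = 3 + 0 = 3)
N(a) = 37/a
n(H, A) = H*(6 + A)
(n(168, -33) + N(-1*(-51))) - 345*v(-6) = (168*(6 - 33) + 37/((-1*(-51)))) - 345*3 = (168*(-27) + 37/51) - 1035 = (-4536 + 37*(1/51)) - 1035 = (-4536 + 37/51) - 1035 = -231299/51 - 1035 = -284084/51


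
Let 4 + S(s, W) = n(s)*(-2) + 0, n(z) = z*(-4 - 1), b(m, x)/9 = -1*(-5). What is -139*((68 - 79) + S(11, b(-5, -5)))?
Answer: -13205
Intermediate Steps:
b(m, x) = 45 (b(m, x) = 9*(-1*(-5)) = 9*5 = 45)
n(z) = -5*z (n(z) = z*(-5) = -5*z)
S(s, W) = -4 + 10*s (S(s, W) = -4 + (-5*s*(-2) + 0) = -4 + (10*s + 0) = -4 + 10*s)
-139*((68 - 79) + S(11, b(-5, -5))) = -139*((68 - 79) + (-4 + 10*11)) = -139*(-11 + (-4 + 110)) = -139*(-11 + 106) = -139*95 = -13205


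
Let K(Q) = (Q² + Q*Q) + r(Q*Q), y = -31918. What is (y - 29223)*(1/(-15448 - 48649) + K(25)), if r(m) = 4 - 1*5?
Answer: -4894774330432/64097 ≈ -7.6365e+7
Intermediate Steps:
r(m) = -1 (r(m) = 4 - 5 = -1)
K(Q) = -1 + 2*Q² (K(Q) = (Q² + Q*Q) - 1 = (Q² + Q²) - 1 = 2*Q² - 1 = -1 + 2*Q²)
(y - 29223)*(1/(-15448 - 48649) + K(25)) = (-31918 - 29223)*(1/(-15448 - 48649) + (-1 + 2*25²)) = -61141*(1/(-64097) + (-1 + 2*625)) = -61141*(-1/64097 + (-1 + 1250)) = -61141*(-1/64097 + 1249) = -61141*80057152/64097 = -4894774330432/64097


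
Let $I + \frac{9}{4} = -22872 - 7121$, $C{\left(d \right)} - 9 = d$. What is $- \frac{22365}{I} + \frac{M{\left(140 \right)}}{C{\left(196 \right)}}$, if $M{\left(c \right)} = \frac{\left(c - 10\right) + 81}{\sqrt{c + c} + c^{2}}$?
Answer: $\frac{5032654676014}{6749166292779} - \frac{211 \sqrt{70}}{39376371300} \approx 0.74567$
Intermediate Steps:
$C{\left(d \right)} = 9 + d$
$I = - \frac{119981}{4}$ ($I = - \frac{9}{4} - 29993 = - \frac{119981}{4} \approx -29995.0$)
$M{\left(c \right)} = \frac{71 + c}{c^{2} + \sqrt{2} \sqrt{c}}$ ($M{\left(c \right)} = \frac{\left(c - 10\right) + 81}{\sqrt{2 c} + c^{2}} = \frac{\left(-10 + c\right) + 81}{\sqrt{2} \sqrt{c} + c^{2}} = \frac{71 + c}{c^{2} + \sqrt{2} \sqrt{c}}$)
$- \frac{22365}{I} + \frac{M{\left(140 \right)}}{C{\left(196 \right)}} = - \frac{22365}{- \frac{119981}{4}} + \frac{\frac{1}{140^{2} + \sqrt{2} \sqrt{140}} \left(71 + 140\right)}{9 + 196} = \left(-22365\right) \left(- \frac{4}{119981}\right) + \frac{\frac{1}{19600 + \sqrt{2} \cdot 2 \sqrt{35}} \cdot 211}{205} = \frac{89460}{119981} + \frac{1}{19600 + 2 \sqrt{70}} \cdot 211 \cdot \frac{1}{205} = \frac{89460}{119981} + \frac{211}{19600 + 2 \sqrt{70}} \cdot \frac{1}{205} = \frac{89460}{119981} + \frac{211}{205 \left(19600 + 2 \sqrt{70}\right)}$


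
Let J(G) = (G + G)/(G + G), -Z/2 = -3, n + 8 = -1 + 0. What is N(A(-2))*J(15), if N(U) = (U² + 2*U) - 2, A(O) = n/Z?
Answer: -11/4 ≈ -2.7500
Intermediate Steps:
n = -9 (n = -8 + (-1 + 0) = -8 - 1 = -9)
Z = 6 (Z = -2*(-3) = 6)
J(G) = 1 (J(G) = (2*G)/((2*G)) = (2*G)*(1/(2*G)) = 1)
A(O) = -3/2 (A(O) = -9/6 = -9*⅙ = -3/2)
N(U) = -2 + U² + 2*U
N(A(-2))*J(15) = (-2 + (-3/2)² + 2*(-3/2))*1 = (-2 + 9/4 - 3)*1 = -11/4*1 = -11/4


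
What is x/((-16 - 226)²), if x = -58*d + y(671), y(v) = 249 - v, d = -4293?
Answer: 62143/14641 ≈ 4.2445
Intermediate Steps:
x = 248572 (x = -58*(-4293) + (249 - 1*671) = 248994 + (249 - 671) = 248994 - 422 = 248572)
x/((-16 - 226)²) = 248572/((-16 - 226)²) = 248572/((-242)²) = 248572/58564 = 248572*(1/58564) = 62143/14641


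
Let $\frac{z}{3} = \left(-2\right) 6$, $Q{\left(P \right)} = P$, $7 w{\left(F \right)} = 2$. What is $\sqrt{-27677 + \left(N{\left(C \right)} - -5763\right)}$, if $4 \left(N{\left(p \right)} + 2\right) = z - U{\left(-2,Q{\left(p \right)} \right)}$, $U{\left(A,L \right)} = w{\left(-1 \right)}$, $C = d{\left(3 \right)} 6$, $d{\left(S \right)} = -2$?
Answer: $\frac{i \sqrt{4297314}}{14} \approx 148.07 i$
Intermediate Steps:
$w{\left(F \right)} = \frac{2}{7}$ ($w{\left(F \right)} = \frac{1}{7} \cdot 2 = \frac{2}{7}$)
$C = -12$ ($C = \left(-2\right) 6 = -12$)
$U{\left(A,L \right)} = \frac{2}{7}$
$z = -36$ ($z = 3 \left(\left(-2\right) 6\right) = 3 \left(-12\right) = -36$)
$N{\left(p \right)} = - \frac{155}{14}$ ($N{\left(p \right)} = -2 + \frac{-36 - \frac{2}{7}}{4} = -2 + \frac{1}{4} \left(- \frac{254}{7}\right) = -2 - \frac{127}{14} = - \frac{155}{14}$)
$\sqrt{-27677 + \left(N{\left(C \right)} - -5763\right)} = \sqrt{-27677 - - \frac{80527}{14}} = \sqrt{-27677 + \left(- \frac{155}{14} + 5763\right)} = \sqrt{-27677 + \frac{80527}{14}} = \sqrt{- \frac{306951}{14}} = \frac{i \sqrt{4297314}}{14}$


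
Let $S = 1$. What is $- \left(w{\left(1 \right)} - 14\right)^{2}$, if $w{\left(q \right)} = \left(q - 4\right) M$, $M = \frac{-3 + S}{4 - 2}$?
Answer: $-121$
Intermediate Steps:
$M = -1$ ($M = \frac{-3 + 1}{4 - 2} = - \frac{2}{2} = \left(-2\right) \frac{1}{2} = -1$)
$w{\left(q \right)} = 4 - q$ ($w{\left(q \right)} = \left(q - 4\right) \left(-1\right) = \left(-4 + q\right) \left(-1\right) = 4 - q$)
$- \left(w{\left(1 \right)} - 14\right)^{2} = - \left(\left(4 - 1\right) - 14\right)^{2} = - \left(3 - 14\right)^{2} = - \left(-11\right)^{2} = \left(-1\right) 121 = -121$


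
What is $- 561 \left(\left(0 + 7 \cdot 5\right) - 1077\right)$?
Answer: $584562$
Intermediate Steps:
$- 561 \left(\left(0 + 7 \cdot 5\right) - 1077\right) = - 561 \left(\left(0 + 35\right) - 1077\right) = - 561 \left(35 - 1077\right) = \left(-561\right) \left(-1042\right) = 584562$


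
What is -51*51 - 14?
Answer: -2615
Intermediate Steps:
-51*51 - 14 = -2601 - 14 = -2615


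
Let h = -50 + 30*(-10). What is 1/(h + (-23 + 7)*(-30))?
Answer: 1/130 ≈ 0.0076923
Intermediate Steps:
h = -350 (h = -50 - 300 = -350)
1/(h + (-23 + 7)*(-30)) = 1/(-350 + (-23 + 7)*(-30)) = 1/(-350 - 16*(-30)) = 1/(-350 + 480) = 1/130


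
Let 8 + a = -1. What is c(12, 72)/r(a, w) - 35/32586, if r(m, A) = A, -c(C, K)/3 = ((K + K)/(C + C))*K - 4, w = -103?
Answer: 41836819/3356358 ≈ 12.465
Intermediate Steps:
a = -9 (a = -8 - 1 = -9)
c(C, K) = 12 - 3*K²/C (c(C, K) = -3*(((K + K)/(C + C))*K - 4) = -3*(((2*K)/((2*C)))*K - 4) = -3*(((2*K)*(1/(2*C)))*K - 4) = -3*((K/C)*K - 4) = -3*(K²/C - 4) = -3*(-4 + K²/C) = 12 - 3*K²/C)
c(12, 72)/r(a, w) - 35/32586 = (12 - 3*72²/12)/(-103) - 35/32586 = (12 - 3*1/12*5184)*(-1/103) - 35*1/32586 = (12 - 1296)*(-1/103) - 35/32586 = -1284*(-1/103) - 35/32586 = 1284/103 - 35/32586 = 41836819/3356358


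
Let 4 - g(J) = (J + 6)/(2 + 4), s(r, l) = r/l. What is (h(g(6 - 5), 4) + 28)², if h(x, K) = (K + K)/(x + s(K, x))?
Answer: 167443600/187489 ≈ 893.08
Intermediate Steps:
g(J) = 3 - J/6 (g(J) = 4 - (J + 6)/(2 + 4) = 4 - (6 + J)/6 = 4 - (1 + J/6) = 4 + (-1 - J/6) = 3 - J/6)
h(x, K) = 2*K/(x + K/x) (h(x, K) = (K + K)/(x + K/x) = (2*K)/(x + K/x) = 2*K/(x + K/x))
(h(g(6 - 5), 4) + 28)² = (2*4*(3 - (6 - 5)/6)/(4 + (3 - (6 - 5)/6)²) + 28)² = (2*4*(3 - ⅙*1)/(4 + (3 - ⅙*1)²) + 28)² = (2*4*(3 - ⅙)/(4 + (3 - ⅙)²) + 28)² = (2*4*(17/6)/(4 + (17/6)²) + 28)² = (2*4*(17/6)/(4 + 289/36) + 28)² = (2*4*(17/6)/(433/36) + 28)² = (2*4*(17/6)*(36/433) + 28)² = (816/433 + 28)² = (12940/433)² = 167443600/187489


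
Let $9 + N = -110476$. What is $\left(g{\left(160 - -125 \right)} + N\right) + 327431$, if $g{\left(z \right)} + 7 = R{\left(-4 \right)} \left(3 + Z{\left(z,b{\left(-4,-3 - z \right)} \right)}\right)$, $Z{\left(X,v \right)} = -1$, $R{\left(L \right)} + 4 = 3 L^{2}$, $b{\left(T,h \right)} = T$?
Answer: $217027$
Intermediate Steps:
$N = -110485$ ($N = -9 - 110476 = -110485$)
$R{\left(L \right)} = -4 + 3 L^{2}$
$g{\left(z \right)} = 81$ ($g{\left(z \right)} = -7 + \left(-4 + 3 \left(-4\right)^{2}\right) \left(3 - 1\right) = -7 + \left(-4 + 3 \cdot 16\right) 2 = -7 + \left(-4 + 48\right) 2 = -7 + 44 \cdot 2 = -7 + 88 = 81$)
$\left(g{\left(160 - -125 \right)} + N\right) + 327431 = \left(81 - 110485\right) + 327431 = -110404 + 327431 = 217027$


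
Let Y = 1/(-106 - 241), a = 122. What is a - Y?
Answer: 42335/347 ≈ 122.00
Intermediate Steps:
Y = -1/347 (Y = 1/(-347) = -1/347 ≈ -0.0028818)
a - Y = 122 - 1*(-1/347) = 122 + 1/347 = 42335/347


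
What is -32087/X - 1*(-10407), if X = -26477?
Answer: 25052566/2407 ≈ 10408.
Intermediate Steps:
-32087/X - 1*(-10407) = -32087/(-26477) - 1*(-10407) = -32087*(-1/26477) + 10407 = 2917/2407 + 10407 = 25052566/2407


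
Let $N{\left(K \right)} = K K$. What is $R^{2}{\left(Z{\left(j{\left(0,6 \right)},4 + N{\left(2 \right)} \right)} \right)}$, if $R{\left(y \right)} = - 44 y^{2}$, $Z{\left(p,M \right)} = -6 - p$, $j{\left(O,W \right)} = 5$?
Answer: $28344976$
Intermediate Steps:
$N{\left(K \right)} = K^{2}$
$R^{2}{\left(Z{\left(j{\left(0,6 \right)},4 + N{\left(2 \right)} \right)} \right)} = \left(- 44 \left(-6 - 5\right)^{2}\right)^{2} = \left(- 44 \left(-11\right)^{2}\right)^{2} = \left(\left(-44\right) 121\right)^{2} = \left(-5324\right)^{2} = 28344976$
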